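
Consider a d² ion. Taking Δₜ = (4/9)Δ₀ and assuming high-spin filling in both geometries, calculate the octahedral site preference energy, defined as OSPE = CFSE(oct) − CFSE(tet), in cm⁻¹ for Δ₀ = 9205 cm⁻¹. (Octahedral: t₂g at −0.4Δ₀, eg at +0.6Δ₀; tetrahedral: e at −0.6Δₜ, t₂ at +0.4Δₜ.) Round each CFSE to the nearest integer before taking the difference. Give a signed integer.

Octahedral high-spin t₂g² eg⁰: CFSE = -0.8 × 9205 = -7364 cm⁻¹.
Tetrahedral: e² t₂⁰, CFSE = 2(−0.6) + 0(+0.4) = -1.2Δₜ = -1.2 × (4/9) × 9205 = -4909 cm⁻¹.
OSPE = -7364 − (-4909) = -2455 cm⁻¹.

-2455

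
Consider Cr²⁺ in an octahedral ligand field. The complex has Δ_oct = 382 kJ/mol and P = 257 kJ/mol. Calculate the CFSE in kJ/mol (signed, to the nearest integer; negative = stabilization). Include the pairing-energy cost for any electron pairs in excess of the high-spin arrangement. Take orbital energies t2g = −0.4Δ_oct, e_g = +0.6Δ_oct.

-354

Group 6 minus oxidation state +2 gives a d⁴ configuration for Cr²⁺.
Δ_oct > P, so pairing is preferred: the ground state is low-spin.
Filling d⁴ accordingly: t2g^4 e_g^0.
Orbital CFSE = -1.6Δ_oct = -1.6 × 382 = -611 kJ/mol.
Excess pairs vs high-spin: 1 − 0 = 1; pairing cost = +257 kJ/mol.
Net CFSE = -611 + 257 = -354 kJ/mol.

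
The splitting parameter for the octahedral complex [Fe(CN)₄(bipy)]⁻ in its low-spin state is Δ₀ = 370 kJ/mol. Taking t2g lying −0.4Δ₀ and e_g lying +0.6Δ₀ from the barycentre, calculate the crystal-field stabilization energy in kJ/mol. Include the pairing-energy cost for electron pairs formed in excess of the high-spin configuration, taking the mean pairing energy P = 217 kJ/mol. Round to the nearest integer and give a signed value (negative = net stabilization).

-306

Ligand charges: 4×(-1) from CN⁻ and 1×(+0) from bipy sum to -4; with overall charge -1, Fe is +3.
Fe is in group 8, so Fe³⁺ is d⁵ (8 − 3 = 5).
Configuration: t2g^5 e_g^0.
The orbital stabilization is -2.0Δ₀ = -2.0 × 370 = -740 kJ/mol.
Pairing penalty: 2 pairs vs 0 in the high-spin reference → 2 extra × P = 434 kJ/mol.
Combining: -740 + 434 = -306 kJ/mol.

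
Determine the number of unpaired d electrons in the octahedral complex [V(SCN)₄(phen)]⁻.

Ligand charges: 4×(-1) from SCN⁻ and 1×(+0) from phen sum to -4; with overall charge -1, V is +3.
V sits in group 5; removing 3 electrons leaves V³⁺ with 5 − 3 = 2 d electrons.
Configuration: t₂g² eg⁰, giving 2 unpaired electrons.

2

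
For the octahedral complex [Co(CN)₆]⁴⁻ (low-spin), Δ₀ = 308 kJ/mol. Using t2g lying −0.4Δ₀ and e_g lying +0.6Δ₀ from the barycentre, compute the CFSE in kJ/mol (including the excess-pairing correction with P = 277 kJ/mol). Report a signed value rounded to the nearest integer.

-277

Each CN⁻ contributes -1; 6 × (-1) = -6. With overall charge -4, Co is in the +2 oxidation state.
Group 9 minus oxidation state +2 gives a d⁷ configuration for Co²⁺.
The d⁷ electrons fill as t2g^6 e_g^1.
Orbital CFSE = 6(-0.4) + 1(0.6) = -1.8Δ₀ = -1.8 × 308 = -554 kJ/mol.
High-spin d⁷ would be t2g^5 e_g^2 with 2 pairs; low-spin has 3, so 1 excess pair costs +1P = +277 kJ/mol.
Overall CFSE = -554 + 277 = -277 kJ/mol.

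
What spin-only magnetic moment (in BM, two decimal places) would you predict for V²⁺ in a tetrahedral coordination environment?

Group 5 minus oxidation state +2 gives a d³ configuration for V²⁺.
Tetrahedral splitting is small, so the complex is high-spin.
Configuration: e² t₂¹ → 3 unpaired electrons.
μ(spin-only) = √[3(3+2)] = √15 ≈ 3.87 BM.

3.87 BM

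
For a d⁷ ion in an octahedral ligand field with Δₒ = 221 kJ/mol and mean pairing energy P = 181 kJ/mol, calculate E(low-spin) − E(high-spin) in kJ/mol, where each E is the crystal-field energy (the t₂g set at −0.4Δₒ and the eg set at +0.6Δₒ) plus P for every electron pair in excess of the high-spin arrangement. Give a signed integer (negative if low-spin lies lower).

-40

In the high-spin limit (t₂g⁵ eg²) the orbital term is -0.8Δₒ = -177 kJ/mol, with no excess pairing.
Low-spin: t₂g⁶ eg¹, orbital CFSE = -1.8Δₒ = -398 kJ/mol; plus 1 excess pair × P = +181 kJ/mol; total -217 kJ/mol.
E(LS) − E(HS) = -217 − (-177) = -40 kJ/mol.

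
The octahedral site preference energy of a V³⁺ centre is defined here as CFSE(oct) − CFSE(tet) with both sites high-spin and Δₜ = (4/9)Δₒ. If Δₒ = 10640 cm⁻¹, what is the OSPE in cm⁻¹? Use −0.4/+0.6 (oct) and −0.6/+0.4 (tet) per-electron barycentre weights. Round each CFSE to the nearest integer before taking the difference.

V sits in group 5; removing 3 electrons leaves V³⁺ with 5 − 3 = 2 d electrons.
Octahedral (high-spin): t2g^2 e_g^0, CFSE = 2(−0.4) + 0(+0.6) = -0.8Δₒ = -0.8 × 10640 = -8512 cm⁻¹.
Tetrahedral: e^2 t2^0, CFSE = 2(−0.6) + 0(+0.4) = -1.2Δₜ = -1.2 × (4/9) × 10640 = -5675 cm⁻¹.
OSPE = -8512 − (-5675) = -2837 cm⁻¹.

-2837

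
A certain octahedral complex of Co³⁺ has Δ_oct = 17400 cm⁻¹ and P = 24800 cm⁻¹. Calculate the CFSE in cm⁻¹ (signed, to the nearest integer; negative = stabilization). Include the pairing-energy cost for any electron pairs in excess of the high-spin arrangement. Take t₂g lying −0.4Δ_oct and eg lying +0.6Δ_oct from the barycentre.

-6960

Co sits in group 9; removing 3 electrons leaves Co³⁺ with 9 − 3 = 6 d electrons.
Since Δ_oct = 17400 cm⁻¹ < P = 24800 cm⁻¹, the complex adopts the high-spin configuration.
Configuration: t₂g⁴ eg².
Orbital CFSE = -0.4Δ_oct = -0.4 × 17400 = -6960 cm⁻¹.
High-spin has no excess pairs, so no pairing correction applies.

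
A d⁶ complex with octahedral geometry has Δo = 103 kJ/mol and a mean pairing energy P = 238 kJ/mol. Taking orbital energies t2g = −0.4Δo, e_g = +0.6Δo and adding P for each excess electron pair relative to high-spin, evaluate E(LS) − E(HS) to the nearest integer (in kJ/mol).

270

High-spin: t2g^4 e_g^2, CFSE = -0.4Δo = -41 kJ/mol.
Low-spin: t2g^6 e_g^0, orbital CFSE = -2.4Δo = -247 kJ/mol; plus 2 excess pairs × P = +476 kJ/mol; total 229 kJ/mol.
The difference is 229 − (-41) = 270 kJ/mol, so high-spin lies lower.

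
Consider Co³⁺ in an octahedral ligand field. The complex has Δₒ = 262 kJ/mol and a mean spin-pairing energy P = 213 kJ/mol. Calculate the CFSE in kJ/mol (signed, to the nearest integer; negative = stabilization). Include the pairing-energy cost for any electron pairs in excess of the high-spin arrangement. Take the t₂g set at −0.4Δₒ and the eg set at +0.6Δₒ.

-203

Co is in group 9, so Co³⁺ is d⁶ (9 − 3 = 6).
Here Δₒ > P (262 > 213), so the low-spin state is favoured.
Filling d⁶ accordingly: t₂g⁶ eg⁰.
Orbital CFSE = -2.4Δₒ = -2.4 × 262 = -629 kJ/mol.
Excess pairs vs high-spin: 3 − 1 = 2; pairing cost = +426 kJ/mol.
Net CFSE = -629 + 426 = -203 kJ/mol.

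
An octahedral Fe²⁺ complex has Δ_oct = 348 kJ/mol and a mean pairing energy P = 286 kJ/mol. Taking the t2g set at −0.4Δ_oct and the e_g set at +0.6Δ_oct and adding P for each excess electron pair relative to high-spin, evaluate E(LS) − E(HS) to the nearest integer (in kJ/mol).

-124

Fe is in group 8, so Fe²⁺ is d⁶ (8 − 2 = 6).
High-spin: t2g^4 e_g^2, CFSE = -0.4Δ_oct = -139 kJ/mol.
Low-spin t2g^6 e_g^0 gives -2.4Δ_oct = -835 kJ/mol, but forming 2 extra pairs costs 2P = 572 kJ/mol, so E(LS) = -835 + 572 = -263 kJ/mol.
E(LS) − E(HS) = -263 − (-139) = -124 kJ/mol.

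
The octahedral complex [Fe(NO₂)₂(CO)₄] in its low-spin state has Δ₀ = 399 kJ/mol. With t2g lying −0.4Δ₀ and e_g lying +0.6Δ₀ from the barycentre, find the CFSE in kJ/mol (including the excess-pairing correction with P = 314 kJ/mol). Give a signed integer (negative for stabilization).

Ligand charges: 2×(-1) from NO₂⁻ and 4×(+0) from CO sum to -2; with overall charge +0, Fe is +2.
Fe²⁺: group 8, so d-count = 8 − 2 = 6.
The d⁶ electrons fill as t2g^6 e_g^0.
Orbital CFSE = 6(-0.4) + 0(0.6) = -2.4Δ₀ = -2.4 × 399 = -958 kJ/mol.
High-spin d⁶ would be t2g^4 e_g^2 with 1 pair; low-spin has 3, so 2 excess pairs cost +2P = +628 kJ/mol.
Combining: -958 + 628 = -330 kJ/mol.

-330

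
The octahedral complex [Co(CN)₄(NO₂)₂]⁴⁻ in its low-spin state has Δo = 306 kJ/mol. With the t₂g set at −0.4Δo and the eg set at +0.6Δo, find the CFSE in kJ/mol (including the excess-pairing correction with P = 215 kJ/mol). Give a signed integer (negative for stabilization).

-336

Ligand charges: 4×(-1) from CN⁻ and 2×(-1) from NO₂⁻ sum to -6; with overall charge -4, Co is +2.
Co sits in group 9; removing 2 electrons leaves Co²⁺ with 9 − 2 = 7 d electrons.
Configuration: t₂g⁶ eg¹.
Orbital CFSE = 6(-0.4) + 1(0.6) = -1.8Δo = -1.8 × 306 = -551 kJ/mol.
Pairing penalty: 3 pairs vs 2 in the high-spin reference → 1 extra × P = 215 kJ/mol.
Net CFSE = -551 + 215 = -336 kJ/mol.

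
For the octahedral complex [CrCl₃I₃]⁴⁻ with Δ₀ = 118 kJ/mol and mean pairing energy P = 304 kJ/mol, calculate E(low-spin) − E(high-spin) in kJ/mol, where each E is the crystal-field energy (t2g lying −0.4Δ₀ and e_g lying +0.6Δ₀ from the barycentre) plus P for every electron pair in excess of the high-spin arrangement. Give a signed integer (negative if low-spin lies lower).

186

Ligand charges: 3×(-1) from Cl⁻ and 3×(-1) from I⁻ sum to -6; with overall charge -4, Cr is +2.
Cr²⁺: group 6, so d-count = 6 − 2 = 4.
High-spin d⁴ fills as t2g^3 e_g^1 with CFSE 3(−0.4) + 1(+0.6) = -0.6Δ₀ = -71 kJ/mol.
For low-spin the configuration is t2g^4 e_g^0: orbital energy -1.6 × 118 = -189 kJ/mol, and 1 additional pair relative to high-spin adds 304 kJ/mol, giving 115 kJ/mol.
Thus E(LS) − E(HS) = 186 kJ/mol.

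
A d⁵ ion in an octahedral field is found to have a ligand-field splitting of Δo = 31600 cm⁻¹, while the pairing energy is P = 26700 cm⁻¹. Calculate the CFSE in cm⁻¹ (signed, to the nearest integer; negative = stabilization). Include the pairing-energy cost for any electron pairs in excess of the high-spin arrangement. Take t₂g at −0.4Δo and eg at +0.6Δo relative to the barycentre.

-9800

Here Δo > P (31600 > 26700), so the low-spin state is favoured.
That gives t₂g⁵ eg⁰.
Orbital CFSE = -2.0Δo = -2.0 × 31600 = -63200 cm⁻¹.
Excess pairs vs high-spin: 2 − 0 = 2; pairing cost = +53400 cm⁻¹.
Net CFSE = -63200 + 53400 = -9800 cm⁻¹.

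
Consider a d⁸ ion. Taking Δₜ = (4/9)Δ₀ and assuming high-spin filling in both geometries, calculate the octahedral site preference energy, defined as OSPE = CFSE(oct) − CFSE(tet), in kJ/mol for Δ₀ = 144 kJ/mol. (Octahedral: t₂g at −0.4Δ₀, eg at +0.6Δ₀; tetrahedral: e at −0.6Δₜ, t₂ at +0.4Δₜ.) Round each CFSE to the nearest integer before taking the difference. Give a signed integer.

-122

In an octahedral site d⁸ (HS) is t₂g⁶ eg², giving CFSE(oct) = -1.2Δ₀ = -173 kJ/mol.
Tetrahedral: e⁴ t₂⁴, CFSE = 4(−0.6) + 4(+0.4) = -0.8Δₜ = -0.8 × (4/9) × 144 = -51 kJ/mol.
OSPE = CFSE(oct) − CFSE(tet) = -173 − (-51) = -122 kJ/mol.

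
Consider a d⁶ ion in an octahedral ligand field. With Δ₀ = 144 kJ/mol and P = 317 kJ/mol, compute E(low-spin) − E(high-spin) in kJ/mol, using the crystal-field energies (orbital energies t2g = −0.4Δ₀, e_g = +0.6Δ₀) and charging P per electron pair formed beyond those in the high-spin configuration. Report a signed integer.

In the high-spin limit (t2g^4 e_g^2) the orbital term is -0.4Δ₀ = -58 kJ/mol, with no excess pairing.
Low-spin t2g^6 e_g^0 gives -2.4Δ₀ = -346 kJ/mol, but forming 2 extra pairs costs 2P = 634 kJ/mol, so E(LS) = -346 + 634 = 288 kJ/mol.
E(LS) − E(HS) = 288 − (-58) = 346 kJ/mol.

346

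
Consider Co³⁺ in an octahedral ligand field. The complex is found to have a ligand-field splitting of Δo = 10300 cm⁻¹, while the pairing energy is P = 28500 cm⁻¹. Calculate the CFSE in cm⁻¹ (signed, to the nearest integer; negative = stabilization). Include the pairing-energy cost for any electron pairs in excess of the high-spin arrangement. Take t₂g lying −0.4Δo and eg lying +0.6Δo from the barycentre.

Group 9 minus oxidation state +3 gives a d⁶ configuration for Co³⁺.
Since Δo = 10300 cm⁻¹ < P = 28500 cm⁻¹, the complex adopts the high-spin configuration.
That gives t₂g⁴ eg².
Orbital CFSE = -0.4Δo = -0.4 × 10300 = -4120 cm⁻¹.
High-spin has no excess pairs, so no pairing correction applies.

-4120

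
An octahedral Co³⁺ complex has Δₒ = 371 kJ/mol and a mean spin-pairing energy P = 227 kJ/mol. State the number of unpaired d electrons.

0

Group 9 minus oxidation state +3 gives a d⁶ configuration for Co³⁺.
Δₒ > P, so pairing is preferred: the ground state is low-spin.
Filling d⁶ accordingly: t2g^6 e_g^0.
Unpaired electrons: 0.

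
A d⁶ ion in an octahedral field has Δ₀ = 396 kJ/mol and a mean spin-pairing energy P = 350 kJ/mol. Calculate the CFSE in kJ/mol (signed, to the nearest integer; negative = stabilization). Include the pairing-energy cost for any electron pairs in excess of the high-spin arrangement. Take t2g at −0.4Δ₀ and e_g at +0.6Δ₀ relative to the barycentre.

Since Δ₀ = 396 kJ/mol > P = 350 kJ/mol, the complex adopts the low-spin configuration.
Configuration: t2g^6 e_g^0.
Orbital CFSE = -2.4Δ₀ = -2.4 × 396 = -950 kJ/mol.
Excess pairs vs high-spin: 3 − 1 = 2; pairing cost = +700 kJ/mol.
Net CFSE = -950 + 700 = -250 kJ/mol.

-250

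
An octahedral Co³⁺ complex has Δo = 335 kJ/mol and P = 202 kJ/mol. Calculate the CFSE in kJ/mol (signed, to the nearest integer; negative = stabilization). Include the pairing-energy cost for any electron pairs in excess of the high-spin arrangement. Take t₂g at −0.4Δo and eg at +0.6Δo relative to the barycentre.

Co is in group 9, so Co³⁺ is d⁶ (9 − 3 = 6).
Since Δo = 335 kJ/mol > P = 202 kJ/mol, the complex adopts the low-spin configuration.
Filling d⁶ accordingly: t₂g⁶ eg⁰.
Orbital CFSE = -2.4Δo = -2.4 × 335 = -804 kJ/mol.
Excess pairs vs high-spin: 3 − 1 = 2; pairing cost = +404 kJ/mol.
Net CFSE = -804 + 404 = -400 kJ/mol.

-400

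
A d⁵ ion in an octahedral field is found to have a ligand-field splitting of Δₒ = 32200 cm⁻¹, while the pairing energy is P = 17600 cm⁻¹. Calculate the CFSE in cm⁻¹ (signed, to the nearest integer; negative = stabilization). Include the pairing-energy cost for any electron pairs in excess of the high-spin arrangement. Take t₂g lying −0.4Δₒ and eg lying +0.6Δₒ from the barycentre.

-29200

Here Δₒ > P (32200 > 17600), so the low-spin state is favoured.
That gives t₂g⁵ eg⁰.
Orbital CFSE = -2.0Δₒ = -2.0 × 32200 = -64400 cm⁻¹.
Excess pairs vs high-spin: 2 − 0 = 2; pairing cost = +35200 cm⁻¹.
Net CFSE = -64400 + 35200 = -29200 cm⁻¹.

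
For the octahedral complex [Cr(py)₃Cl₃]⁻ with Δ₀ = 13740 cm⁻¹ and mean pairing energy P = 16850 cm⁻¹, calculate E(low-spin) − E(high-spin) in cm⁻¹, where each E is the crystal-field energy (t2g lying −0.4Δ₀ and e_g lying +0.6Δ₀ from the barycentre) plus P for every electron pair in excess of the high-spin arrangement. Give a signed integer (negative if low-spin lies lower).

3110

Ligand charges: 3×(+0) from py and 3×(-1) from Cl⁻ sum to -3; with overall charge -1, Cr is +2.
Cr sits in group 6; removing 2 electrons leaves Cr²⁺ with 6 − 2 = 4 d electrons.
In the high-spin limit (t2g^3 e_g^1) the orbital term is -0.6Δ₀ = -8244 cm⁻¹, with no excess pairing.
Low-spin t2g^4 e_g^0 gives -1.6Δ₀ = -21984 cm⁻¹, but forming 1 extra pair costs 1P = 16850 cm⁻¹, so E(LS) = -21984 + 16850 = -5134 cm⁻¹.
The difference is -5134 − (-8244) = 3110 cm⁻¹, so high-spin lies lower.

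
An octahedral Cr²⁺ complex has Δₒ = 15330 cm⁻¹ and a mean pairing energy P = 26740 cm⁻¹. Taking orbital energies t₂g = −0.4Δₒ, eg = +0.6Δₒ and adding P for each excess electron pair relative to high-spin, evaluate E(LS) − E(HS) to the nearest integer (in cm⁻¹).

Group 6 minus oxidation state +2 gives a d⁴ configuration for Cr²⁺.
In the high-spin limit (t₂g³ eg¹) the orbital term is -0.6Δₒ = -9198 cm⁻¹, with no excess pairing.
Low-spin: t₂g⁴ eg⁰, orbital CFSE = -1.6Δₒ = -24528 cm⁻¹; plus 1 excess pair × P = +26740 cm⁻¹; total 2212 cm⁻¹.
The difference is 2212 − (-9198) = 11410 cm⁻¹, so high-spin lies lower.

11410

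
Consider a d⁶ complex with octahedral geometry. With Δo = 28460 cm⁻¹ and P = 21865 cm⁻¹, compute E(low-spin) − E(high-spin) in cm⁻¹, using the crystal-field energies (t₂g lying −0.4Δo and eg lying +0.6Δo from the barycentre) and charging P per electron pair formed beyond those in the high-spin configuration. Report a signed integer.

High-spin: t₂g⁴ eg², CFSE = -0.4Δo = -11384 cm⁻¹.
Low-spin: t₂g⁶ eg⁰, orbital CFSE = -2.4Δo = -68304 cm⁻¹; plus 2 excess pairs × P = +43730 cm⁻¹; total -24574 cm⁻¹.
The difference is -24574 − (-11384) = -13190 cm⁻¹, so low-spin lies lower.

-13190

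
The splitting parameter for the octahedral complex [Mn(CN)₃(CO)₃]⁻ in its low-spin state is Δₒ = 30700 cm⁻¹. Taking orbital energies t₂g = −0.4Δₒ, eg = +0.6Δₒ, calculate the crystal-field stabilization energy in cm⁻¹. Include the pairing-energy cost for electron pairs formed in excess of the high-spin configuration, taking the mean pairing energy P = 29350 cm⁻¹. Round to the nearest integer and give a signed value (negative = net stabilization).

-2700

Ligand charges: 3×(-1) from CN⁻ and 3×(+0) from CO sum to -3; with overall charge -1, Mn is +2.
Group 7 minus oxidation state +2 gives a d⁵ configuration for Mn²⁺.
Configuration: t₂g⁵ eg⁰.
The orbital stabilization is -2.0Δₒ = -2.0 × 30700 = -61400 cm⁻¹.
Pairing penalty: 2 pairs vs 0 in the high-spin reference → 2 extra × P = 58700 cm⁻¹.
Overall CFSE = -61400 + 58700 = -2700 cm⁻¹.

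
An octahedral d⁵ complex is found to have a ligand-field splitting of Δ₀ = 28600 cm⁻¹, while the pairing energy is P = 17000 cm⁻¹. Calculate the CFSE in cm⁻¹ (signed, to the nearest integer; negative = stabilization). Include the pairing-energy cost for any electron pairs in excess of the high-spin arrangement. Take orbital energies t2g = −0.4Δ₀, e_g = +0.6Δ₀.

-23200

Since Δ₀ = 28600 cm⁻¹ > P = 17000 cm⁻¹, the complex adopts the low-spin configuration.
Configuration: t2g^5 e_g^0.
Orbital CFSE = -2.0Δ₀ = -2.0 × 28600 = -57200 cm⁻¹.
Excess pairs vs high-spin: 2 − 0 = 2; pairing cost = +34000 cm⁻¹.
Net CFSE = -57200 + 34000 = -23200 cm⁻¹.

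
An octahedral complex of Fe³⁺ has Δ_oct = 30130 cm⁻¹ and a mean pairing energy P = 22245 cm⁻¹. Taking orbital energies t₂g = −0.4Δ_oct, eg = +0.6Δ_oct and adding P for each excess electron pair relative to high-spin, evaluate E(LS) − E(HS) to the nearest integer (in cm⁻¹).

-15770

Fe³⁺: group 8, so d-count = 8 − 3 = 5.
High-spin: t₂g³ eg², CFSE = 0.0Δ_oct = 0 cm⁻¹.
Low-spin: t₂g⁵ eg⁰, orbital CFSE = -2.0Δ_oct = -60260 cm⁻¹; plus 2 excess pairs × P = +44490 cm⁻¹; total -15770 cm⁻¹.
The difference is -15770 − (0) = -15770 cm⁻¹, so low-spin lies lower.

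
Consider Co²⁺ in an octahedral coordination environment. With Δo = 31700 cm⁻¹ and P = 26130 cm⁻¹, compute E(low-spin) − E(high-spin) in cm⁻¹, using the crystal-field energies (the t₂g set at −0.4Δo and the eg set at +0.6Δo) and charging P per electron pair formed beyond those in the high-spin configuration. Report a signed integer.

Co²⁺: group 9, so d-count = 9 − 2 = 7.
In the high-spin limit (t₂g⁵ eg²) the orbital term is -0.8Δo = -25360 cm⁻¹, with no excess pairing.
Low-spin t₂g⁶ eg¹ gives -1.8Δo = -57060 cm⁻¹, but forming 1 extra pair costs 1P = 26130 cm⁻¹, so E(LS) = -57060 + 26130 = -30930 cm⁻¹.
The difference is -30930 − (-25360) = -5570 cm⁻¹, so low-spin lies lower.

-5570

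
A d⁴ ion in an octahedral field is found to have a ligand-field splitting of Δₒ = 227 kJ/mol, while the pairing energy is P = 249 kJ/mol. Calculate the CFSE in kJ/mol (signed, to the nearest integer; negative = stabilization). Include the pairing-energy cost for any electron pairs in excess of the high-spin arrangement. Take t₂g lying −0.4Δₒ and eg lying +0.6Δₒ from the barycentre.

Here Δₒ < P (227 < 249), so the high-spin state is favoured.
Filling d⁴ accordingly: t₂g³ eg¹.
Orbital CFSE = -0.6Δₒ = -0.6 × 227 = -136 kJ/mol.
High-spin has no excess pairs, so no pairing correction applies.

-136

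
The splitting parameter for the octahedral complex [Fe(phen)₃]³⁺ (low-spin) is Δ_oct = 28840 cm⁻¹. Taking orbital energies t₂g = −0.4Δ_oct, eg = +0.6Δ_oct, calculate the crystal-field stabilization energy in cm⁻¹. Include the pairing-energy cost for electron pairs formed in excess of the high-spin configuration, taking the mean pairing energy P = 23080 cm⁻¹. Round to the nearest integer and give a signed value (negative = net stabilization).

phen is neutral, so the +3 overall charge sits on Fe: oxidation state +3.
Fe sits in group 8; removing 3 electrons leaves Fe³⁺ with 8 − 3 = 5 d electrons.
Electron filling gives t₂g⁵ eg⁰.
CFSE(orbital) = 5×(-0.4Δ_oct) + 0×(0.6Δ_oct) = -2.0Δ_oct; with Δ_oct = 28840 cm⁻¹ that is -57680 cm⁻¹.
High-spin d⁵ would be t₂g³ eg² with 0 pairs; low-spin has 2, so 2 excess pairs cost +2P = +46160 cm⁻¹.
Net CFSE = -57680 + 46160 = -11520 cm⁻¹.

-11520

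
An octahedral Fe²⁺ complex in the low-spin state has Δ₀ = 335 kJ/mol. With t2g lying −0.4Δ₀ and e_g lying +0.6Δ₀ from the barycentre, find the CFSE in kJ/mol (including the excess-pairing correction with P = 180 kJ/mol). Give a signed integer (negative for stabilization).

-444

Fe²⁺: group 8, so d-count = 8 − 2 = 6.
Electron filling gives t2g^6 e_g^0.
CFSE(orbital) = 6×(-0.4Δ₀) + 0×(0.6Δ₀) = -2.4Δ₀; with Δ₀ = 335 kJ/mol that is -804 kJ/mol.
Pairing penalty: 3 pairs vs 1 in the high-spin reference → 2 extra × P = 360 kJ/mol.
Net CFSE = -804 + 360 = -444 kJ/mol.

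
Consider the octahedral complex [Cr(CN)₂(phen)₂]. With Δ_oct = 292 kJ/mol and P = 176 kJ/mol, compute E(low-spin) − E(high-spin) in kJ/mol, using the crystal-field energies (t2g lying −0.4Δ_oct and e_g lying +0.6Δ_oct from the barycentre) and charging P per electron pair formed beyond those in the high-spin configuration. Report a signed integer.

Ligand charges: 2×(-1) from CN⁻ and 2×(+0) from phen sum to -2; with overall charge +0, Cr is +2.
Cr is in group 6, so Cr²⁺ is d⁴ (6 − 2 = 4).
High-spin: t2g^3 e_g^1, CFSE = -0.6Δ_oct = -175 kJ/mol.
For low-spin the configuration is t2g^4 e_g^0: orbital energy -1.6 × 292 = -467 kJ/mol, and 1 additional pair relative to high-spin adds 176 kJ/mol, giving -291 kJ/mol.
E(LS) − E(HS) = -291 − (-175) = -116 kJ/mol.

-116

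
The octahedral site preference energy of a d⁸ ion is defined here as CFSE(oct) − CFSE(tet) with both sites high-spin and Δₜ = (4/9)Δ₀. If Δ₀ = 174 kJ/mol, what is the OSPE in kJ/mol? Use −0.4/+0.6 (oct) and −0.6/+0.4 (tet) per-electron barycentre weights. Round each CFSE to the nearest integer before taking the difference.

Octahedral high-spin t₂g⁶ eg²: CFSE = -1.2 × 174 = -209 kJ/mol.
Tetrahedral e⁴ t₂⁴ gives -0.8Δₜ = -0.8 × (4/9) × 174 = -62 kJ/mol.
OSPE = CFSE(oct) − CFSE(tet) = -209 − (-62) = -147 kJ/mol.

-147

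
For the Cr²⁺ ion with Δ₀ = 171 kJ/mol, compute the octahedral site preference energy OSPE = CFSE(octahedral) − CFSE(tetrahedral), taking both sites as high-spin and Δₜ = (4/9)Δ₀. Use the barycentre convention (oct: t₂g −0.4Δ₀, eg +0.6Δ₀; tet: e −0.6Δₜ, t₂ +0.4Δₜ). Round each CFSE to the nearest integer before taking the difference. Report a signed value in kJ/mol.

-73

Cr²⁺: group 6, so d-count = 6 − 2 = 4.
Octahedral (high-spin): t₂g³ eg¹, CFSE = 3(−0.4) + 1(+0.6) = -0.6Δ₀ = -0.6 × 171 = -103 kJ/mol.
Tetrahedral: e² t₂², CFSE = 2(−0.6) + 2(+0.4) = -0.4Δₜ = -0.4 × (4/9) × 171 = -30 kJ/mol.
OSPE = -103 − (-30) = -73 kJ/mol.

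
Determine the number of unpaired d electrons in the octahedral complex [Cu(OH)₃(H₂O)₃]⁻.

Ligand charges: 3×(-1) from OH⁻ and 3×(+0) from H₂O sum to -3; with overall charge -1, Cu is +2.
Cu is in group 11, so Cu²⁺ is d⁹ (11 − 2 = 9).
Configuration: t₂g⁶ eg³, giving 1 unpaired electron.

1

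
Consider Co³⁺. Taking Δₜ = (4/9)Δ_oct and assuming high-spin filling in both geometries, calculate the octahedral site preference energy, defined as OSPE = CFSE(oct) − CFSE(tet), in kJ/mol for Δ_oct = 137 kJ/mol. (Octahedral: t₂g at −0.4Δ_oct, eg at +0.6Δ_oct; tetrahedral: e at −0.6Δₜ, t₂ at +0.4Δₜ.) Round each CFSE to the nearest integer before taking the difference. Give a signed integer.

-18

Co³⁺: group 9, so d-count = 9 − 3 = 6.
In an octahedral site d⁶ (HS) is t2g^4 e_g^2, giving CFSE(oct) = -0.4Δ_oct = -55 kJ/mol.
Tetrahedral: e^3 t2^3, CFSE = 3(−0.6) + 3(+0.4) = -0.6Δₜ = -0.6 × (4/9) × 137 = -37 kJ/mol.
OSPE = CFSE(oct) − CFSE(tet) = -55 − (-37) = -18 kJ/mol.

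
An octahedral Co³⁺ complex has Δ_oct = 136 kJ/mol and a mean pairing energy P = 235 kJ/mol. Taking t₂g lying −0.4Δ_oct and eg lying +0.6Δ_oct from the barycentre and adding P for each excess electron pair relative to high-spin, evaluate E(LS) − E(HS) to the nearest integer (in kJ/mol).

Co sits in group 9; removing 3 electrons leaves Co³⁺ with 9 − 3 = 6 d electrons.
High-spin d⁶ fills as t₂g⁴ eg² with CFSE 4(−0.4) + 2(+0.6) = -0.4Δ_oct = -54 kJ/mol.
For low-spin the configuration is t₂g⁶ eg⁰: orbital energy -2.4 × 136 = -326 kJ/mol, and 2 additional pairs relative to high-spin add 470 kJ/mol, giving 144 kJ/mol.
Thus E(LS) − E(HS) = 198 kJ/mol.

198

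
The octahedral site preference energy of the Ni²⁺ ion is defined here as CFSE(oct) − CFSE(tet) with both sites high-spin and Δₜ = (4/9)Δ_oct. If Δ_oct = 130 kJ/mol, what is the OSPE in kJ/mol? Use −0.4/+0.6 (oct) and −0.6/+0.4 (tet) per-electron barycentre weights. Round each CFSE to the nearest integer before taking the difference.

Ni²⁺: group 10, so d-count = 10 − 2 = 8.
Octahedral (high-spin): t₂g⁶ eg², CFSE = 6(−0.4) + 2(+0.6) = -1.2Δ_oct = -1.2 × 130 = -156 kJ/mol.
Tetrahedral e⁴ t₂⁴ gives -0.8Δₜ = -0.8 × (4/9) × 130 = -46 kJ/mol.
OSPE = -156 − (-46) = -110 kJ/mol.

-110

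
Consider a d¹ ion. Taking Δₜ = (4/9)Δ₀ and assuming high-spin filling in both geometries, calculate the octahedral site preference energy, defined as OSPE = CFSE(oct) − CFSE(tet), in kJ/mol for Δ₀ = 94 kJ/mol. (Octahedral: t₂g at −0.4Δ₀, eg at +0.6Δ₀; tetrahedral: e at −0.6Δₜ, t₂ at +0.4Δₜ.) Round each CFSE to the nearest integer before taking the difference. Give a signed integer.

Octahedral (high-spin): t₂g¹ eg⁰, CFSE = 1(−0.4) + 0(+0.6) = -0.4Δ₀ = -0.4 × 94 = -38 kJ/mol.
Tetrahedral: e¹ t₂⁰, CFSE = 1(−0.6) + 0(+0.4) = -0.6Δₜ = -0.6 × (4/9) × 94 = -25 kJ/mol.
Subtracting, OSPE = -38 − (-25) = -13 kJ/mol.

-13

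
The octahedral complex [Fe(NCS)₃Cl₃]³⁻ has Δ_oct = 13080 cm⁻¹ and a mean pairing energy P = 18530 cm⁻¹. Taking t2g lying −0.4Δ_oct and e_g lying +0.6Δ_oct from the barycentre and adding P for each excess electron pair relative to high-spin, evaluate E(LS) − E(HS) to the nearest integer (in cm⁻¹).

Ligand charges: 3×(-1) from NCS⁻ and 3×(-1) from Cl⁻ sum to -6; with overall charge -3, Fe is +3.
Fe³⁺: group 8, so d-count = 8 − 3 = 5.
High-spin d⁵ fills as t2g^3 e_g^2 with CFSE 3(−0.4) + 2(+0.6) = 0.0Δ_oct = 0 cm⁻¹.
Low-spin: t2g^5 e_g^0, orbital CFSE = -2.0Δ_oct = -26160 cm⁻¹; plus 2 excess pairs × P = +37060 cm⁻¹; total 10900 cm⁻¹.
E(LS) − E(HS) = 10900 − (0) = 10900 cm⁻¹.

10900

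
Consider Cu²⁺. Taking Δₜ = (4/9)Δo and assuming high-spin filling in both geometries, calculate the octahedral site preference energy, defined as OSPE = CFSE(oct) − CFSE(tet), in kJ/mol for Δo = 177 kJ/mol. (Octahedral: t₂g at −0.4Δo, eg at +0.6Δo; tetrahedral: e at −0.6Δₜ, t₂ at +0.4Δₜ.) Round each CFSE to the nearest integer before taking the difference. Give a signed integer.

-75

Cu²⁺: group 11, so d-count = 11 − 2 = 9.
Octahedral (high-spin): t2g^6 e_g^3, CFSE = 6(−0.4) + 3(+0.6) = -0.6Δo = -0.6 × 177 = -106 kJ/mol.
Tetrahedral: e^4 t2^5, CFSE = 4(−0.6) + 5(+0.4) = -0.4Δₜ = -0.4 × (4/9) × 177 = -31 kJ/mol.
Subtracting, OSPE = -106 − (-31) = -75 kJ/mol.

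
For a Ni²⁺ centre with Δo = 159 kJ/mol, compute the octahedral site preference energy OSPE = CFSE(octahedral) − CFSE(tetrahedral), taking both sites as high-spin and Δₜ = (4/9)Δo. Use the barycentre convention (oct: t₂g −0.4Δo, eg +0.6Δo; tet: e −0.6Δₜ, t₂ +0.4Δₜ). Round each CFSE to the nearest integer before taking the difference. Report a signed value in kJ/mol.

-134

Ni²⁺: group 10, so d-count = 10 − 2 = 8.
Octahedral high-spin t₂g⁶ eg²: CFSE = -1.2 × 159 = -191 kJ/mol.
Tetrahedral e⁴ t₂⁴ gives -0.8Δₜ = -0.8 × (4/9) × 159 = -57 kJ/mol.
Subtracting, OSPE = -191 − (-57) = -134 kJ/mol.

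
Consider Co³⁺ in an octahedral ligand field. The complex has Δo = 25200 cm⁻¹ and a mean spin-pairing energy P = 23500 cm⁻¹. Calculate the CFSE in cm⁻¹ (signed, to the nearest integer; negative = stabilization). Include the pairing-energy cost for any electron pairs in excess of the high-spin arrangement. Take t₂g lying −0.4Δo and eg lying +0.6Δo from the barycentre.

-13480

Co sits in group 9; removing 3 electrons leaves Co³⁺ with 9 − 3 = 6 d electrons.
With Δo > P the complex is low-spin.
That gives t₂g⁶ eg⁰.
Orbital CFSE = -2.4Δo = -2.4 × 25200 = -60480 cm⁻¹.
Excess pairs vs high-spin: 3 − 1 = 2; pairing cost = +47000 cm⁻¹.
Net CFSE = -60480 + 47000 = -13480 cm⁻¹.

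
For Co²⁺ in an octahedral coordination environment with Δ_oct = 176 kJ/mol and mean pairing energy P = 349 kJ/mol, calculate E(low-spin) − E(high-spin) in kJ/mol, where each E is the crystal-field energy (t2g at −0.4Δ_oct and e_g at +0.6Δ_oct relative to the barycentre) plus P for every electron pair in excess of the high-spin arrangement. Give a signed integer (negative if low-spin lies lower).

173

Co sits in group 9; removing 2 electrons leaves Co²⁺ with 9 − 2 = 7 d electrons.
In the high-spin limit (t2g^5 e_g^2) the orbital term is -0.8Δ_oct = -141 kJ/mol, with no excess pairing.
For low-spin the configuration is t2g^6 e_g^1: orbital energy -1.8 × 176 = -317 kJ/mol, and 1 additional pair relative to high-spin adds 349 kJ/mol, giving 32 kJ/mol.
E(LS) − E(HS) = 32 − (-141) = 173 kJ/mol.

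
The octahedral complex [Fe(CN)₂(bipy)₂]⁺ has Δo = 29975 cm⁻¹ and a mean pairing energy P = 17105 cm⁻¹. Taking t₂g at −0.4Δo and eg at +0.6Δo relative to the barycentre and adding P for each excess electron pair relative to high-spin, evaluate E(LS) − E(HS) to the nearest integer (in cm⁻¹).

-25740

Ligand charges: 2×(-1) from CN⁻ and 2×(+0) from bipy sum to -2; with overall charge +1, Fe is +3.
Fe sits in group 8; removing 3 electrons leaves Fe³⁺ with 8 − 3 = 5 d electrons.
High-spin d⁵ fills as t₂g³ eg² with CFSE 3(−0.4) + 2(+0.6) = 0.0Δo = 0 cm⁻¹.
Low-spin t₂g⁵ eg⁰ gives -2.0Δo = -59950 cm⁻¹, but forming 2 extra pairs costs 2P = 34210 cm⁻¹, so E(LS) = -59950 + 34210 = -25740 cm⁻¹.
E(LS) − E(HS) = -25740 − (0) = -25740 cm⁻¹.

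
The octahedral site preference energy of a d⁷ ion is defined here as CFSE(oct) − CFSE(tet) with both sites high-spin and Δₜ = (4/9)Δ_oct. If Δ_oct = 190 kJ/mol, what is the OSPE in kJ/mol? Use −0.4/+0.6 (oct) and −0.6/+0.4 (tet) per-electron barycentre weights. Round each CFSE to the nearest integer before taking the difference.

Octahedral high-spin t2g^5 e_g^2: CFSE = -0.8 × 190 = -152 kJ/mol.
In a tetrahedral site the filling is e^4 t2^3: CFSE(tet) = -1.2Δₜ = -1.2 × (4/9)(190) = -101 kJ/mol.
OSPE = -152 − (-101) = -51 kJ/mol.

-51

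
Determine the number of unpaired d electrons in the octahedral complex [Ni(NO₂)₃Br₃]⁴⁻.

2

Ligand charges: 3×(-1) from NO₂⁻ and 3×(-1) from Br⁻ sum to -6; with overall charge -4, Ni is +2.
Ni²⁺: group 10, so d-count = 10 − 2 = 8.
Configuration: t2g^6 e_g^2, giving 2 unpaired electrons.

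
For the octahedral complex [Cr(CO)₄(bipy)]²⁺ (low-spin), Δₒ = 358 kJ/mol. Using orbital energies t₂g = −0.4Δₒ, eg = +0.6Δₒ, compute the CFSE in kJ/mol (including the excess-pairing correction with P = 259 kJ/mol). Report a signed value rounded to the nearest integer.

Ligand charges: 4×(+0) from CO and 1×(+0) from bipy sum to +0; with overall charge +2, Cr is +2.
Cr²⁺: group 6, so d-count = 6 − 2 = 4.
Electron filling gives t₂g⁴ eg⁰.
CFSE(orbital) = 4×(-0.4Δₒ) + 0×(0.6Δₒ) = -1.6Δₒ; with Δₒ = 358 kJ/mol that is -573 kJ/mol.
High-spin d⁴ would be t₂g³ eg¹ with 0 pairs; low-spin has 1, so 1 excess pair costs +1P = +259 kJ/mol.
Combining: -573 + 259 = -314 kJ/mol.

-314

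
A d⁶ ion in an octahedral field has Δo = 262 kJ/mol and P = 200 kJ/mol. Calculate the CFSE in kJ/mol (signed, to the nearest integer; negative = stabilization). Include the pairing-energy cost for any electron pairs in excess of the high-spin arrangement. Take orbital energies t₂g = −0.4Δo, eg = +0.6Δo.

-229

With Δo > P the complex is low-spin.
Filling d⁶ accordingly: t₂g⁶ eg⁰.
Orbital CFSE = -2.4Δo = -2.4 × 262 = -629 kJ/mol.
Excess pairs vs high-spin: 3 − 1 = 2; pairing cost = +400 kJ/mol.
Net CFSE = -629 + 400 = -229 kJ/mol.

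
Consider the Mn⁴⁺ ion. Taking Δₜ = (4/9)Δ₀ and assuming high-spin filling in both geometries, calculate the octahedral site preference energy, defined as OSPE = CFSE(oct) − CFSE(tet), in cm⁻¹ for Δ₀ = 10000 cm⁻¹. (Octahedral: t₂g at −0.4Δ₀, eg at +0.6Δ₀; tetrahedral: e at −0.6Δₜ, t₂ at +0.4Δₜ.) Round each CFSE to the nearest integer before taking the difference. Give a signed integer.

-8444

Mn is in group 7, so Mn⁴⁺ is d³ (7 − 4 = 3).
Octahedral (high-spin): t2g^3 e_g^0, CFSE = 3(−0.4) + 0(+0.6) = -1.2Δ₀ = -1.2 × 10000 = -12000 cm⁻¹.
In a tetrahedral site the filling is e^2 t2^1: CFSE(tet) = -0.8Δₜ = -0.8 × (4/9)(10000) = -3556 cm⁻¹.
Subtracting, OSPE = -12000 − (-3556) = -8444 cm⁻¹.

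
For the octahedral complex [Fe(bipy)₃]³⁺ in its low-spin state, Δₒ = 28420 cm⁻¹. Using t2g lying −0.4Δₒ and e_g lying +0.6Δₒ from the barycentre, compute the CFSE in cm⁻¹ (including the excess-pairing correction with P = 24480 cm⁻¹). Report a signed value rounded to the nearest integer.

bipy is neutral, so the +3 overall charge sits on Fe: oxidation state +3.
Group 8 minus oxidation state +3 gives a d⁵ configuration for Fe³⁺.
Electron filling gives t2g^5 e_g^0.
The orbital stabilization is -2.0Δₒ = -2.0 × 28420 = -56840 cm⁻¹.
Relative to high-spin t2g^3 e_g^2 (0 paired), the low-spin configuration has 2 additional pairs, contributing +2 × 24480 = +48960 cm⁻¹.
Overall CFSE = -56840 + 48960 = -7880 cm⁻¹.

-7880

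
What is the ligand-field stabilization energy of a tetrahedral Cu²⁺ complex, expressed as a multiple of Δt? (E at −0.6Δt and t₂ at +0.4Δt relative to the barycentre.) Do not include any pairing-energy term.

Cu²⁺: group 11, so d-count = 11 − 2 = 9.
Tetrahedral fields are weak (Δₜ ≈ 4/9 Δₒ), so electrons fill high-spin.
Configuration: e⁴ t₂⁵.
CFSE = 4(-0.6Δt) + 5(0.4Δt) = -2.4Δt + 2.0Δt = -0.4Δt.

-0.4 Δt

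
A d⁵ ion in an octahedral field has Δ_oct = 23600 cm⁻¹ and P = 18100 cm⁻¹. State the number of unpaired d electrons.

With Δ_oct > P the complex is low-spin.
Filling d⁵ accordingly: t2g^5 e_g^0.
Unpaired electrons: 1.

1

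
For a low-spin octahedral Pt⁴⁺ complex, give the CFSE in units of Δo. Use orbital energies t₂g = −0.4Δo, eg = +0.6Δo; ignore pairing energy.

-2.4 Δo

Pt is in group 10, so Pt⁴⁺ is d⁶ (10 − 4 = 6).
Configuration: t₂g⁶ eg⁰.
CFSE = 6(-0.4Δo) + 0(0.6Δo) = -2.4Δo + 0.0Δo = -2.4Δo.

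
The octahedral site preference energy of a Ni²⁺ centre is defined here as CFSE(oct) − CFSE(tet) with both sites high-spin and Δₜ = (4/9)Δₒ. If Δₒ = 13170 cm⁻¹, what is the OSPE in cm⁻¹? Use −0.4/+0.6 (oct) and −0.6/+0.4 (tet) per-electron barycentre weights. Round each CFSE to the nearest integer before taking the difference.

Group 10 minus oxidation state +2 gives a d⁸ configuration for Ni²⁺.
Octahedral (high-spin): t₂g⁶ eg², CFSE = 6(−0.4) + 2(+0.6) = -1.2Δₒ = -1.2 × 13170 = -15804 cm⁻¹.
In a tetrahedral site the filling is e⁴ t₂⁴: CFSE(tet) = -0.8Δₜ = -0.8 × (4/9)(13170) = -4683 cm⁻¹.
OSPE = CFSE(oct) − CFSE(tet) = -15804 − (-4683) = -11121 cm⁻¹.

-11121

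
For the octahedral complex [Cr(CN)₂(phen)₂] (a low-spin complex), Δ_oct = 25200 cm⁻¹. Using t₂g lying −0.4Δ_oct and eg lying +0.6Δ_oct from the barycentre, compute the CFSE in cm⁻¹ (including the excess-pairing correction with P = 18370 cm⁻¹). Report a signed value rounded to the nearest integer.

-21950

Ligand charges: 2×(-1) from CN⁻ and 2×(+0) from phen sum to -2; with overall charge +0, Cr is +2.
Cr sits in group 6; removing 2 electrons leaves Cr²⁺ with 6 − 2 = 4 d electrons.
Electron filling gives t₂g⁴ eg⁰.
CFSE(orbital) = 4×(-0.4Δ_oct) + 0×(0.6Δ_oct) = -1.6Δ_oct; with Δ_oct = 25200 cm⁻¹ that is -40320 cm⁻¹.
Pairing penalty: 1 pair vs 0 in the high-spin reference → 1 extra × P = 18370 cm⁻¹.
Combining: -40320 + 18370 = -21950 cm⁻¹.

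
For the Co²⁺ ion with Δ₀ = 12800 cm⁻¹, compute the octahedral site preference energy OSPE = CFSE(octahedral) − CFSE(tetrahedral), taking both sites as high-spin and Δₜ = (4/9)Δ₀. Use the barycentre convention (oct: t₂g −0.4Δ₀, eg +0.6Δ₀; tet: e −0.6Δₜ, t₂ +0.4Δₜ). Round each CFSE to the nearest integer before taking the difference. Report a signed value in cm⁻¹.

-3413

Group 9 minus oxidation state +2 gives a d⁷ configuration for Co²⁺.
Octahedral high-spin t₂g⁵ eg²: CFSE = -0.8 × 12800 = -10240 cm⁻¹.
In a tetrahedral site the filling is e⁴ t₂³: CFSE(tet) = -1.2Δₜ = -1.2 × (4/9)(12800) = -6827 cm⁻¹.
OSPE = CFSE(oct) − CFSE(tet) = -10240 − (-6827) = -3413 cm⁻¹.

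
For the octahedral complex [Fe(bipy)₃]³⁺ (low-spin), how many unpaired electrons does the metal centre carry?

1

bipy is neutral, so the +3 overall charge sits on Fe: oxidation state +3.
Fe sits in group 8; removing 3 electrons leaves Fe³⁺ with 8 − 3 = 5 d electrons.
Configuration: t2g^5 e_g^0, giving 1 unpaired electron.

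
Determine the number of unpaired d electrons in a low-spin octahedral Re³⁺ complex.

Re sits in group 7; removing 3 electrons leaves Re³⁺ with 7 − 3 = 4 d electrons.
Configuration: t₂g⁴ eg⁰, giving 2 unpaired electrons.

2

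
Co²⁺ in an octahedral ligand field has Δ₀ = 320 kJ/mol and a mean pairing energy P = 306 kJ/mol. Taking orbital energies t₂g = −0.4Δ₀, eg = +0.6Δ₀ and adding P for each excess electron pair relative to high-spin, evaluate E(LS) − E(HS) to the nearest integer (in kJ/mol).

Co sits in group 9; removing 2 electrons leaves Co²⁺ with 9 − 2 = 7 d electrons.
High-spin: t₂g⁵ eg², CFSE = -0.8Δ₀ = -256 kJ/mol.
Low-spin t₂g⁶ eg¹ gives -1.8Δ₀ = -576 kJ/mol, but forming 1 extra pair costs 1P = 306 kJ/mol, so E(LS) = -576 + 306 = -270 kJ/mol.
Thus E(LS) − E(HS) = -14 kJ/mol.

-14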